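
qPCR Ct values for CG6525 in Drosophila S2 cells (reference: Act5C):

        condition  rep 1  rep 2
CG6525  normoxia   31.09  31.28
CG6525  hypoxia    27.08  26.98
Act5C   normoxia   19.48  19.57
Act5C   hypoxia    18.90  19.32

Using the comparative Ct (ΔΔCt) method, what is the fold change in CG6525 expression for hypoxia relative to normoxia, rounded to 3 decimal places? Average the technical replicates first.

Mean Ct: CG6525 normoxia 31.185; CG6525 hypoxia 27.030; Act5C normoxia 19.525; Act5C hypoxia 19.110
ΔCt(normoxia) = 31.185 − 19.525 = 11.660
ΔCt(hypoxia) = 27.030 − 19.110 = 7.920
ΔΔCt = 7.920 − 11.660 = -3.740
Fold change = 2^(−(-3.740)) = 2^3.740 = 13.3614

13.361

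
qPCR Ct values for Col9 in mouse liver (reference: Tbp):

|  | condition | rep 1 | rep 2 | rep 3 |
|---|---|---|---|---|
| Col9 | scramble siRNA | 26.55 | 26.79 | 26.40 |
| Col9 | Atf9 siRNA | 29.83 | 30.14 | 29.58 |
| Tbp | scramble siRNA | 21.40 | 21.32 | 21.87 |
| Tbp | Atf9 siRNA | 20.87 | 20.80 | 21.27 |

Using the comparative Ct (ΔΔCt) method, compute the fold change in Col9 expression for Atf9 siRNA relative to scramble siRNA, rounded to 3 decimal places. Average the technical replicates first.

Mean Ct: Col9 scramble siRNA 26.580; Col9 Atf9 siRNA 29.850; Tbp scramble siRNA 21.530; Tbp Atf9 siRNA 20.980
ΔCt(scramble siRNA) = 26.580 − 21.530 = 5.050
ΔCt(Atf9 siRNA) = 29.850 − 20.980 = 8.870
ΔΔCt = 8.870 − 5.050 = 3.820
Fold change = 2^(−3.820) = 0.0708

0.071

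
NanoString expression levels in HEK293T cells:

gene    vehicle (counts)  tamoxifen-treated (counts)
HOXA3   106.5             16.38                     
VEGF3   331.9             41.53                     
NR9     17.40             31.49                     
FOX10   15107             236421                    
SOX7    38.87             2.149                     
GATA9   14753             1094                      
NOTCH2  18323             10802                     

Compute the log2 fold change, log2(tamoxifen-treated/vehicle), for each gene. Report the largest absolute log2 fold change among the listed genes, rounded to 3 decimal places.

log2(16.38/106.5) = -2.701  (HOXA3)
log2(41.53/331.9) = -2.999  (VEGF3)
log2(31.49/17.40) = 0.856  (NR9)
log2(236421/15107) = 3.968  (FOX10)
log2(2.149/38.87) = -4.177  (SOX7)
log2(1094/14753) = -3.753  (GATA9)
log2(10802/18323) = -0.762  (NOTCH2)
The largest magnitude belongs to SOX7.

4.177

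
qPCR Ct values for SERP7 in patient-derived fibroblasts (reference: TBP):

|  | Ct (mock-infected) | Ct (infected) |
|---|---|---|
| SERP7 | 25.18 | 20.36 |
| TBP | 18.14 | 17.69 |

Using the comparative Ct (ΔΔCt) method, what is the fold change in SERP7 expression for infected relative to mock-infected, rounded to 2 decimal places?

20.68

ΔCt(mock-infected) = 25.180 − 18.140 = 7.040
ΔCt(infected) = 20.360 − 17.690 = 2.670
ΔΔCt = 2.670 − 7.040 = -4.370
Fold change = 2^(−(-4.370)) = 2^4.370 = 20.678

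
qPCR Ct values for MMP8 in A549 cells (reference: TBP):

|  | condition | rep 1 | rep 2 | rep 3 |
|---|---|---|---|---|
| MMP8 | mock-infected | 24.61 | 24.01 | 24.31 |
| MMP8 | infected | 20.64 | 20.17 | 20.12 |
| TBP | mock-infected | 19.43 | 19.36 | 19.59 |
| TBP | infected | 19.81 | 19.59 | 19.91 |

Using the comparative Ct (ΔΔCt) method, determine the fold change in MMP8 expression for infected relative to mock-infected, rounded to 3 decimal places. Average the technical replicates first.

19.835

Mean Ct: MMP8 mock-infected 24.310; MMP8 infected 20.310; TBP mock-infected 19.460; TBP infected 19.770
ΔCt(mock-infected) = 24.310 − 19.460 = 4.850
ΔCt(infected) = 20.310 − 19.770 = 0.540
ΔΔCt = 0.540 − 4.850 = -4.310
Fold change = 2^(−(-4.310)) = 2^4.310 = 19.8353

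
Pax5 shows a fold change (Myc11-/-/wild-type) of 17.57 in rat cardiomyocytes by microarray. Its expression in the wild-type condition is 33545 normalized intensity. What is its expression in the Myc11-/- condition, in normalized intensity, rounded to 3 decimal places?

589385.650

Myc11-/- expression = 33545 × 17.57 = 589385.650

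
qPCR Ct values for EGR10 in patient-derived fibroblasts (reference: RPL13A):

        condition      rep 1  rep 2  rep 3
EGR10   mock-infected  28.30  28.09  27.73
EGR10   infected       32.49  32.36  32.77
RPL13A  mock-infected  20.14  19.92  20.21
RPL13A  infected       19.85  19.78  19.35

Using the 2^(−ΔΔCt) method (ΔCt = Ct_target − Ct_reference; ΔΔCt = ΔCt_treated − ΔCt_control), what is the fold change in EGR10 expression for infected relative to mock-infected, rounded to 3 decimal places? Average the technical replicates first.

Mean Ct: EGR10 mock-infected 28.040; EGR10 infected 32.540; RPL13A mock-infected 20.090; RPL13A infected 19.660
ΔCt(mock-infected) = 28.040 − 20.090 = 7.950
ΔCt(infected) = 32.540 − 19.660 = 12.880
ΔΔCt = 12.880 − 7.950 = 4.930
Fold change = 2^(−4.930) = 0.0328

0.033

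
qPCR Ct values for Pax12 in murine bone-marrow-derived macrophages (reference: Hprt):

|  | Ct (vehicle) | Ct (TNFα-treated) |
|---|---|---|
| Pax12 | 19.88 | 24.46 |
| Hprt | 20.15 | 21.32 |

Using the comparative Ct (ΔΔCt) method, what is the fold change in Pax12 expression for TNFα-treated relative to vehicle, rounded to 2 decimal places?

0.09

ΔCt(vehicle) = 19.880 − 20.150 = -0.270
ΔCt(TNFα-treated) = 24.460 − 21.320 = 3.140
ΔΔCt = 3.140 − (-0.270) = 3.410
Fold change = 2^(−3.410) = 0.094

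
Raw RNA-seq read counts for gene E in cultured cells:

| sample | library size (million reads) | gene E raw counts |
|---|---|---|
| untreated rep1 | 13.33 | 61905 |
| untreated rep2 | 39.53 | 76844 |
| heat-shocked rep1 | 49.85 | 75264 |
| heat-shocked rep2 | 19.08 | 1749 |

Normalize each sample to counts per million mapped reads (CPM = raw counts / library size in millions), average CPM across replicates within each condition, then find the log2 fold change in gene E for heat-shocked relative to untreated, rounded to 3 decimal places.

-2.040

CPM(untreated rep1) = 61905 / 13.33 = 4644.0360
CPM(untreated rep2) = 76844 / 39.53 = 1943.9413
CPM(heat-shocked rep1) = 75264 / 49.85 = 1509.8094
CPM(heat-shocked rep2) = 1749 / 19.08 = 91.6667
mean CPM(untreated) = 3293.9887; mean CPM(heat-shocked) = 800.7380
Fold change = 800.7380 / 3293.9887 = 0.24309
log2(0.24309) = -2.0404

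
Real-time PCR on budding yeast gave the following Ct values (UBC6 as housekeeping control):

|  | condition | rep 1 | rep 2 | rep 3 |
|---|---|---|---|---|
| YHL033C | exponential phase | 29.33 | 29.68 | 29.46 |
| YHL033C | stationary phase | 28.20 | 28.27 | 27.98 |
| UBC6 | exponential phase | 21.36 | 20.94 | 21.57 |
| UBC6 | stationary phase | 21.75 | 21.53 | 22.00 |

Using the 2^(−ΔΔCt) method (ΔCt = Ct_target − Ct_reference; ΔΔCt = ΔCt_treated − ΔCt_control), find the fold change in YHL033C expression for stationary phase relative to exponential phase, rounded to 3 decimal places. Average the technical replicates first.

Mean Ct: YHL033C exponential phase 29.490; YHL033C stationary phase 28.150; UBC6 exponential phase 21.290; UBC6 stationary phase 21.760
ΔCt(exponential phase) = 29.490 − 21.290 = 8.200
ΔCt(stationary phase) = 28.150 − 21.760 = 6.390
ΔΔCt = 6.390 − 8.200 = -1.810
Fold change = 2^(−(-1.810)) = 2^1.810 = 3.5064

3.506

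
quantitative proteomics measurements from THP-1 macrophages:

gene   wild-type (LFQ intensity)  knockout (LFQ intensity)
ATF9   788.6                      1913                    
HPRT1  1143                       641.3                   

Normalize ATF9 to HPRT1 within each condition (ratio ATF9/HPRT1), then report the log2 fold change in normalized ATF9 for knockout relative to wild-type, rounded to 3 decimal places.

ATF9/HPRT1 (wild-type) = 788.6 / 1143 = 0.68994
ATF9/HPRT1 (knockout) = 1913 / 641.3 = 2.983
Fold change = 2.983 / 0.68994 = 4.3236
log2(4.3236) = 2.1122

2.112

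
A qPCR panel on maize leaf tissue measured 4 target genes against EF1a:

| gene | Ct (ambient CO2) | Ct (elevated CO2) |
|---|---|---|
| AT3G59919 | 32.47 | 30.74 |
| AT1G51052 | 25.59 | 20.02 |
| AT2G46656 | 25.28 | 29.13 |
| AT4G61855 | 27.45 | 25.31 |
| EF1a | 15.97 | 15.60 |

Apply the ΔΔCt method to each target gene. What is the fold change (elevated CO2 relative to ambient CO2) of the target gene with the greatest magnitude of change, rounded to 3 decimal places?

36.758

AT3G59919: ΔΔCt = (30.74−15.60) − (32.47−15.97) = 15.14 − 16.50 = -1.36; fold change = 2^1.36 = 2.567
AT1G51052: ΔΔCt = (20.02−15.60) − (25.59−15.97) = 4.42 − 9.62 = -5.20; fold change = 2^5.20 = 36.758
AT2G46656: ΔΔCt = (29.13−15.60) − (25.28−15.97) = 13.53 − 9.31 = 4.22; fold change = 2^-4.22 = 0.054
AT4G61855: ΔΔCt = (25.31−15.60) − (27.45−15.97) = 9.71 − 11.48 = -1.77; fold change = 2^1.77 = 3.411
AT1G51052 has the largest |ΔΔCt| = 5.20.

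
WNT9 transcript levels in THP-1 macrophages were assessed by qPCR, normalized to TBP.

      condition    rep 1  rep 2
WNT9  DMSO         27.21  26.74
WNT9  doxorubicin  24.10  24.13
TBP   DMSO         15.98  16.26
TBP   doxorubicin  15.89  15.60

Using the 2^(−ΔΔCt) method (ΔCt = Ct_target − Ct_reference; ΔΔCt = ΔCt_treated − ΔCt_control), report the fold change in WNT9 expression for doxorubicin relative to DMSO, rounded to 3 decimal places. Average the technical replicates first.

Mean Ct: WNT9 DMSO 26.975; WNT9 doxorubicin 24.115; TBP DMSO 16.120; TBP doxorubicin 15.745
ΔCt(DMSO) = 26.975 − 16.120 = 10.855
ΔCt(doxorubicin) = 24.115 − 15.745 = 8.370
ΔΔCt = 8.370 − 10.855 = -2.485
Fold change = 2^(−(-2.485)) = 2^2.485 = 5.5983

5.598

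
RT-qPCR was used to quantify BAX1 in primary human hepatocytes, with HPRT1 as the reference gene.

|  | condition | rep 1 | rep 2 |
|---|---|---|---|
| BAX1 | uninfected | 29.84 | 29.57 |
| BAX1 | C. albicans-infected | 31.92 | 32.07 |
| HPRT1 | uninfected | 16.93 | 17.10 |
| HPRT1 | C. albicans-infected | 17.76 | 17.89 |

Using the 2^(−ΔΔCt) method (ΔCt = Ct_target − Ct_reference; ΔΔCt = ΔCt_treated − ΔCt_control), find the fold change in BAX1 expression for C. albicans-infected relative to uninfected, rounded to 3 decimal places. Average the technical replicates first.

Mean Ct: BAX1 uninfected 29.705; BAX1 C. albicans-infected 31.995; HPRT1 uninfected 17.015; HPRT1 C. albicans-infected 17.825
ΔCt(uninfected) = 29.705 − 17.015 = 12.690
ΔCt(C. albicans-infected) = 31.995 − 17.825 = 14.170
ΔΔCt = 14.170 − 12.690 = 1.480
Fold change = 2^(−1.480) = 0.3585

0.358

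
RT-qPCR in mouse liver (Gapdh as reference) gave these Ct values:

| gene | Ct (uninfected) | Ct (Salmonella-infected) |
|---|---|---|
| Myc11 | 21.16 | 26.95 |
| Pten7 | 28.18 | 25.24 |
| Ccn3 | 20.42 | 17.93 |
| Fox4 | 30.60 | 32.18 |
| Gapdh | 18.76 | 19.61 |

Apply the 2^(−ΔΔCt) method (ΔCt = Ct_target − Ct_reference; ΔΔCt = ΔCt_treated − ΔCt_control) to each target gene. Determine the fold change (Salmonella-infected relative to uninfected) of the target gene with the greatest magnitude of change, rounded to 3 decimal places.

0.033

Myc11: ΔΔCt = (26.95−19.61) − (21.16−18.76) = 7.34 − 2.40 = 4.94; fold change = 2^-4.94 = 0.033
Pten7: ΔΔCt = (25.24−19.61) − (28.18−18.76) = 5.63 − 9.42 = -3.79; fold change = 2^3.79 = 13.833
Ccn3: ΔΔCt = (17.93−19.61) − (20.42−18.76) = -1.68 − 1.66 = -3.34; fold change = 2^3.34 = 10.126
Fox4: ΔΔCt = (32.18−19.61) − (30.60−18.76) = 12.57 − 11.84 = 0.73; fold change = 2^-0.73 = 0.603
Myc11 has the largest |ΔΔCt| = 4.94.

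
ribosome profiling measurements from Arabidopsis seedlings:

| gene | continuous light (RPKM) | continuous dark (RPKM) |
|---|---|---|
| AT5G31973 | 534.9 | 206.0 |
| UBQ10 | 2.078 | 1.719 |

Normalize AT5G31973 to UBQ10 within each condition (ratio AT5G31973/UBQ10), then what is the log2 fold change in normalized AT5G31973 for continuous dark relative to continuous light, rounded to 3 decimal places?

AT5G31973/UBQ10 (continuous light) = 534.9 / 2.078 = 257.41
AT5G31973/UBQ10 (continuous dark) = 206.0 / 1.719 = 119.84
Fold change = 119.84 / 257.41 = 0.4655
log2(0.4655) = -1.1030

-1.103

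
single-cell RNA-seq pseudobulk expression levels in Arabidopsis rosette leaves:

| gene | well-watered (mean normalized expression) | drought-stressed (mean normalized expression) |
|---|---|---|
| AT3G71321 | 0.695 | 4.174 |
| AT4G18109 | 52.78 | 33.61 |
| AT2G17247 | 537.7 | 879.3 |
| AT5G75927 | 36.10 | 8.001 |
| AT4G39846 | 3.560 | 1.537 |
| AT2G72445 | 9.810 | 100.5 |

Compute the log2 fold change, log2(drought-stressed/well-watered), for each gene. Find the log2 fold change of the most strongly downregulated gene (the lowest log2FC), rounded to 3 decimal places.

log2(4.174/0.695) = 2.586  (AT3G71321)
log2(33.61/52.78) = -0.651  (AT4G18109)
log2(879.3/537.7) = 0.710  (AT2G17247)
log2(8.001/36.10) = -2.174  (AT5G75927)
log2(1.537/3.560) = -1.212  (AT4G39846)
log2(100.5/9.810) = 3.357  (AT2G72445)
AT5G75927 is most strongly downregulated.

-2.174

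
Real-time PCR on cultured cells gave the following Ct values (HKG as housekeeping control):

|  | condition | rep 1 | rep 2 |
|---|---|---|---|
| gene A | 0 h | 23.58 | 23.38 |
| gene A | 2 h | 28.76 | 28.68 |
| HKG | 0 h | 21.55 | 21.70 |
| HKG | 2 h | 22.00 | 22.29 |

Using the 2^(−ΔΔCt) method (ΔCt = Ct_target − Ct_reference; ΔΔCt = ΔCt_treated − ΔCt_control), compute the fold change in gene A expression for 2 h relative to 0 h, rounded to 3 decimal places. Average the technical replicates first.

Mean Ct: gene A 0 h 23.480; gene A 2 h 28.720; HKG 0 h 21.625; HKG 2 h 22.145
ΔCt(0 h) = 23.480 − 21.625 = 1.855
ΔCt(2 h) = 28.720 − 22.145 = 6.575
ΔΔCt = 6.575 − 1.855 = 4.720
Fold change = 2^(−4.720) = 0.0379

0.038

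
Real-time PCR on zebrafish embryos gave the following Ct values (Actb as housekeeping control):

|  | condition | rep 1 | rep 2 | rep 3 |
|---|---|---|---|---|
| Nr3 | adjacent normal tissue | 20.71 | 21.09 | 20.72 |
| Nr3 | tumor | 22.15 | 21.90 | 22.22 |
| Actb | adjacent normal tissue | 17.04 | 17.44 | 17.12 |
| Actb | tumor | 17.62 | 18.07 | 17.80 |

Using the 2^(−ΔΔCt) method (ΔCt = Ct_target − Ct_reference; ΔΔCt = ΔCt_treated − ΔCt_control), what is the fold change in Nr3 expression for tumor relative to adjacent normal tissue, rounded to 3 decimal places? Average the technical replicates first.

0.651

Mean Ct: Nr3 adjacent normal tissue 20.840; Nr3 tumor 22.090; Actb adjacent normal tissue 17.200; Actb tumor 17.830
ΔCt(adjacent normal tissue) = 20.840 − 17.200 = 3.640
ΔCt(tumor) = 22.090 − 17.830 = 4.260
ΔΔCt = 4.260 − 3.640 = 0.620
Fold change = 2^(−0.620) = 0.6507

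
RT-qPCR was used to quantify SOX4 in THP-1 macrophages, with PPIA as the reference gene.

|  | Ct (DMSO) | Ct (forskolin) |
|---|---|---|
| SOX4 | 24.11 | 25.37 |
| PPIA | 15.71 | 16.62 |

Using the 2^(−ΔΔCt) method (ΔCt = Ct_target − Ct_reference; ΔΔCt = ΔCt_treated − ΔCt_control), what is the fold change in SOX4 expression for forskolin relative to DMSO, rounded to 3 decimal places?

ΔCt(DMSO) = 24.110 − 15.710 = 8.400
ΔCt(forskolin) = 25.370 − 16.620 = 8.750
ΔΔCt = 8.750 − 8.400 = 0.350
Fold change = 2^(−0.350) = 0.7846

0.785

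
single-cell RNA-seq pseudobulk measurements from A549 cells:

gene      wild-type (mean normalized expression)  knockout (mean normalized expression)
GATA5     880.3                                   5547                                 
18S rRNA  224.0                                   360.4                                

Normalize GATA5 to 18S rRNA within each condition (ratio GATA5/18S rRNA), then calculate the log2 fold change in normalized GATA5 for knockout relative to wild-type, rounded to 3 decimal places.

1.970

GATA5/18S rRNA (wild-type) = 880.3 / 224.0 = 3.9299
GATA5/18S rRNA (knockout) = 5547 / 360.4 = 15.391
Fold change = 15.391 / 3.9299 = 3.9164
log2(3.9164) = 1.9695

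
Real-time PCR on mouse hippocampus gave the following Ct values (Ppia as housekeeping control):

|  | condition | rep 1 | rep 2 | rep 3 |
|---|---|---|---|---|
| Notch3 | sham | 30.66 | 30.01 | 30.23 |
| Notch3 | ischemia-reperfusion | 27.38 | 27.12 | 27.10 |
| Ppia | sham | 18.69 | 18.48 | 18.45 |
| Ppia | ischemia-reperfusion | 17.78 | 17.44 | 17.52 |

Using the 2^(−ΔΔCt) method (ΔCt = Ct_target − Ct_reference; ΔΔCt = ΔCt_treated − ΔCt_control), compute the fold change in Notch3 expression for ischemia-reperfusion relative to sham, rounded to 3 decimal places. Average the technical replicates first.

4.408

Mean Ct: Notch3 sham 30.300; Notch3 ischemia-reperfusion 27.200; Ppia sham 18.540; Ppia ischemia-reperfusion 17.580
ΔCt(sham) = 30.300 − 18.540 = 11.760
ΔCt(ischemia-reperfusion) = 27.200 − 17.580 = 9.620
ΔΔCt = 9.620 − 11.760 = -2.140
Fold change = 2^(−(-2.140)) = 2^2.140 = 4.4076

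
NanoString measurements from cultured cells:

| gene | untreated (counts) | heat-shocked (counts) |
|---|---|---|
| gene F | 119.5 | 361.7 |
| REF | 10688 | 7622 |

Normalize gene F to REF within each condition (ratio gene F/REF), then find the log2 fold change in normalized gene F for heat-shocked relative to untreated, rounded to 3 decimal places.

gene F/REF (untreated) = 119.5 / 10688 = 0.011181
gene F/REF (heat-shocked) = 361.7 / 7622 = 0.047455
Fold change = 0.047455 / 0.011181 = 4.2443
log2(4.2443) = 2.0855

2.086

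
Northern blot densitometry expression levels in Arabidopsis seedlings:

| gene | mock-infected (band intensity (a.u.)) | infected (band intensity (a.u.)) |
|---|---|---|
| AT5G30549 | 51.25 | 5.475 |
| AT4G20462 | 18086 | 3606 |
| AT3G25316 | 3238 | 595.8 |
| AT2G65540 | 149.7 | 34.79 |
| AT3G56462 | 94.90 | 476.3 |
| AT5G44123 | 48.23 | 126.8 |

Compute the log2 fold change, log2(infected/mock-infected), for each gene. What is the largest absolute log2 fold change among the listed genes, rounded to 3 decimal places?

3.227

log2(5.475/51.25) = -3.227  (AT5G30549)
log2(3606/18086) = -2.326  (AT4G20462)
log2(595.8/3238) = -2.442  (AT3G25316)
log2(34.79/149.7) = -2.105  (AT2G65540)
log2(476.3/94.90) = 2.327  (AT3G56462)
log2(126.8/48.23) = 1.395  (AT5G44123)
The largest magnitude belongs to AT5G30549.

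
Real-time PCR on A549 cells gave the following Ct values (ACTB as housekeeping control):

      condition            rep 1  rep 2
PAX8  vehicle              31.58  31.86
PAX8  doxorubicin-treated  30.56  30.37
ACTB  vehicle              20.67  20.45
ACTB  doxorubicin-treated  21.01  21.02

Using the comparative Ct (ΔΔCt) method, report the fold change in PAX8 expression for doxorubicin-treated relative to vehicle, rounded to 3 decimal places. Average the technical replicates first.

Mean Ct: PAX8 vehicle 31.720; PAX8 doxorubicin-treated 30.465; ACTB vehicle 20.560; ACTB doxorubicin-treated 21.015
ΔCt(vehicle) = 31.720 − 20.560 = 11.160
ΔCt(doxorubicin-treated) = 30.465 − 21.015 = 9.450
ΔΔCt = 9.450 − 11.160 = -1.710
Fold change = 2^(−(-1.710)) = 2^1.710 = 3.2716

3.272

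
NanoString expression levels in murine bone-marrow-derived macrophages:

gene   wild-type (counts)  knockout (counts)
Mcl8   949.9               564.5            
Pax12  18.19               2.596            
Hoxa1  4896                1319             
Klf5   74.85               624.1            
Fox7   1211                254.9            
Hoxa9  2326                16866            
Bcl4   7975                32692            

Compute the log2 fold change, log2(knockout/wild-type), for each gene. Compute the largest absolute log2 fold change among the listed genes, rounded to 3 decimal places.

3.060

log2(564.5/949.9) = -0.751  (Mcl8)
log2(2.596/18.19) = -2.809  (Pax12)
log2(1319/4896) = -1.892  (Hoxa1)
log2(624.1/74.85) = 3.060  (Klf5)
log2(254.9/1211) = -2.248  (Fox7)
log2(16866/2326) = 2.858  (Hoxa9)
log2(32692/7975) = 2.035  (Bcl4)
The largest magnitude belongs to Klf5.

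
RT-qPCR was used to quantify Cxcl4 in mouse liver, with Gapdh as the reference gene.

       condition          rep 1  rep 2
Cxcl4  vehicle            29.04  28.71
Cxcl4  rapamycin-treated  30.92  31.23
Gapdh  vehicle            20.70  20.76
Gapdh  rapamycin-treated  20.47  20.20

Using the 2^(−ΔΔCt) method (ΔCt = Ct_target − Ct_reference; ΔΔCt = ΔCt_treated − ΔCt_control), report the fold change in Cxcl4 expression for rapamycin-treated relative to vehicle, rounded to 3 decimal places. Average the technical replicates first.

0.166

Mean Ct: Cxcl4 vehicle 28.875; Cxcl4 rapamycin-treated 31.075; Gapdh vehicle 20.730; Gapdh rapamycin-treated 20.335
ΔCt(vehicle) = 28.875 − 20.730 = 8.145
ΔCt(rapamycin-treated) = 31.075 − 20.335 = 10.740
ΔΔCt = 10.740 − 8.145 = 2.595
Fold change = 2^(−2.595) = 0.1655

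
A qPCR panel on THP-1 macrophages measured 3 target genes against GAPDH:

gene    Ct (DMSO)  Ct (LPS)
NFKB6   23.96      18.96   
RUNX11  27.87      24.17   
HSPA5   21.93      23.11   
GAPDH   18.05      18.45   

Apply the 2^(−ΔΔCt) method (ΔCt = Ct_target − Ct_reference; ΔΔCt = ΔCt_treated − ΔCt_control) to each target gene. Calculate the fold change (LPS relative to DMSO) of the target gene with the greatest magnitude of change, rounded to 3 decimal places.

42.224

NFKB6: ΔΔCt = (18.96−18.45) − (23.96−18.05) = 0.51 − 5.91 = -5.40; fold change = 2^5.40 = 42.224
RUNX11: ΔΔCt = (24.17−18.45) − (27.87−18.05) = 5.72 − 9.82 = -4.10; fold change = 2^4.10 = 17.148
HSPA5: ΔΔCt = (23.11−18.45) − (21.93−18.05) = 4.66 − 3.88 = 0.78; fold change = 2^-0.78 = 0.582
NFKB6 has the largest |ΔΔCt| = 5.40.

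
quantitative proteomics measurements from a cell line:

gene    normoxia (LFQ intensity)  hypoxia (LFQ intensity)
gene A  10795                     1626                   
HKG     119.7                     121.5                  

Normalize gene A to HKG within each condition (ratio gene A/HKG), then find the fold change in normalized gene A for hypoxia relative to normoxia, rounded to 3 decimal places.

gene A/HKG (normoxia) = 10795 / 119.7 = 90.184
gene A/HKG (hypoxia) = 1626 / 121.5 = 13.383
Fold change = 13.383 / 90.184 = 0.1484

0.148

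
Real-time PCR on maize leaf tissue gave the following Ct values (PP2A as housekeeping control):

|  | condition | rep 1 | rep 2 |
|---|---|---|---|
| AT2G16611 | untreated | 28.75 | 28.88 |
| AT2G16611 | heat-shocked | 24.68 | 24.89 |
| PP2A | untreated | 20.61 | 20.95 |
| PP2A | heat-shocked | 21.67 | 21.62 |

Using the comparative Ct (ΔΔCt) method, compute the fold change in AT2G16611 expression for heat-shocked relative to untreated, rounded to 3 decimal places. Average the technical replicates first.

Mean Ct: AT2G16611 untreated 28.815; AT2G16611 heat-shocked 24.785; PP2A untreated 20.780; PP2A heat-shocked 21.645
ΔCt(untreated) = 28.815 − 20.780 = 8.035
ΔCt(heat-shocked) = 24.785 − 21.645 = 3.140
ΔΔCt = 3.140 − 8.035 = -4.895
Fold change = 2^(−(-4.895)) = 2^4.895 = 29.7538

29.754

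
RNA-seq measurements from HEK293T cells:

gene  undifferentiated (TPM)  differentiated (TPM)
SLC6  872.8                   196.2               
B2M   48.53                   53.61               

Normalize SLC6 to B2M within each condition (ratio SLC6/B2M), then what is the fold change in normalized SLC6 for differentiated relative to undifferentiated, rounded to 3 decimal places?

0.203

SLC6/B2M (undifferentiated) = 872.8 / 48.53 = 17.985
SLC6/B2M (differentiated) = 196.2 / 53.61 = 3.6598
Fold change = 3.6598 / 17.985 = 0.2035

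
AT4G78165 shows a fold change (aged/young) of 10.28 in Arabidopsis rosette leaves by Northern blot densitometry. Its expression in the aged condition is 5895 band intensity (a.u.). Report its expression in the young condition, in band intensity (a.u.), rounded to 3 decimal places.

young expression = 5895 / 10.28 = 573.444

573.444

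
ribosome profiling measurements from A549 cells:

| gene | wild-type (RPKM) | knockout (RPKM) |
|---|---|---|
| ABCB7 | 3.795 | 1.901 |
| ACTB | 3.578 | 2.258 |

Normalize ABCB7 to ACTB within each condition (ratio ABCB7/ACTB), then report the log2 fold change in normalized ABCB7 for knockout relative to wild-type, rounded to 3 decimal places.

-0.333

ABCB7/ACTB (wild-type) = 3.795 / 3.578 = 1.0606
ABCB7/ACTB (knockout) = 1.901 / 2.258 = 0.8419
Fold change = 0.8419 / 1.0606 = 0.7938
log2(0.7938) = -0.3332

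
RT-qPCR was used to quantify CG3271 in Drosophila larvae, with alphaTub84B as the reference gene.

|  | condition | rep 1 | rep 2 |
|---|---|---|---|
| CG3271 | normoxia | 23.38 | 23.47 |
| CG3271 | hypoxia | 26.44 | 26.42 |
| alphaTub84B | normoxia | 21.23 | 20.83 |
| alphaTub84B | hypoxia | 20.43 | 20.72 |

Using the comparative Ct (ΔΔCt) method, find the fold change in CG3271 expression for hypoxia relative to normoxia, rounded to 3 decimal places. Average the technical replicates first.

Mean Ct: CG3271 normoxia 23.425; CG3271 hypoxia 26.430; alphaTub84B normoxia 21.030; alphaTub84B hypoxia 20.575
ΔCt(normoxia) = 23.425 − 21.030 = 2.395
ΔCt(hypoxia) = 26.430 − 20.575 = 5.855
ΔΔCt = 5.855 − 2.395 = 3.460
Fold change = 2^(−3.460) = 0.0909

0.091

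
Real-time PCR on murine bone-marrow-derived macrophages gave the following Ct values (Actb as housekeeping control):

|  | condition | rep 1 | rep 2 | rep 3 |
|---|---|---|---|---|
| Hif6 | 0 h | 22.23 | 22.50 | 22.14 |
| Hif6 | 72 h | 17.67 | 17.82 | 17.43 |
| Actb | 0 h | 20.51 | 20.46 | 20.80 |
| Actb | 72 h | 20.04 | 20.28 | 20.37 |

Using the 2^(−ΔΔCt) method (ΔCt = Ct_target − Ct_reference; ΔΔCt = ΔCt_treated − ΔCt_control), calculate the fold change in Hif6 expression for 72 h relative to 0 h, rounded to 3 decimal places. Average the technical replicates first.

19.562

Mean Ct: Hif6 0 h 22.290; Hif6 72 h 17.640; Actb 0 h 20.590; Actb 72 h 20.230
ΔCt(0 h) = 22.290 − 20.590 = 1.700
ΔCt(72 h) = 17.640 − 20.230 = -2.590
ΔΔCt = -2.590 − 1.700 = -4.290
Fold change = 2^(−(-4.290)) = 2^4.290 = 19.5622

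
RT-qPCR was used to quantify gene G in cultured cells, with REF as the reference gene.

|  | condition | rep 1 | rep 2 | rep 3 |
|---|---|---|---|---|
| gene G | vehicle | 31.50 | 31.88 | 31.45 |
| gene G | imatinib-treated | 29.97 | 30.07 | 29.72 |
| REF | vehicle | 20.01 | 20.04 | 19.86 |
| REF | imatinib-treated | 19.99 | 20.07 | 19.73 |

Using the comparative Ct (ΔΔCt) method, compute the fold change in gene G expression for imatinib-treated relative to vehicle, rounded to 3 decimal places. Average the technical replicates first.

Mean Ct: gene G vehicle 31.610; gene G imatinib-treated 29.920; REF vehicle 19.970; REF imatinib-treated 19.930
ΔCt(vehicle) = 31.610 − 19.970 = 11.640
ΔCt(imatinib-treated) = 29.920 − 19.930 = 9.990
ΔΔCt = 9.990 − 11.640 = -1.650
Fold change = 2^(−(-1.650)) = 2^1.650 = 3.1383

3.138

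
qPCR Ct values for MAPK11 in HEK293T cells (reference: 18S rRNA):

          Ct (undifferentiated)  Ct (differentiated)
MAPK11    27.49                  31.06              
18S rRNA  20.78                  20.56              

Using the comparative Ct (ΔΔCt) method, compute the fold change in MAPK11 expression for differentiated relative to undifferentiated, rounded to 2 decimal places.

ΔCt(undifferentiated) = 27.490 − 20.780 = 6.710
ΔCt(differentiated) = 31.060 − 20.560 = 10.500
ΔΔCt = 10.500 − 6.710 = 3.790
Fold change = 2^(−3.790) = 0.072

0.07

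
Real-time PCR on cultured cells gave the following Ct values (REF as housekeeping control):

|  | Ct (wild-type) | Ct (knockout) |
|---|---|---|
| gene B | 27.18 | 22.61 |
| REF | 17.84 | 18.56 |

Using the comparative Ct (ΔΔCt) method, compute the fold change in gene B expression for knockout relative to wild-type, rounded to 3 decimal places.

ΔCt(wild-type) = 27.180 − 17.840 = 9.340
ΔCt(knockout) = 22.610 − 18.560 = 4.050
ΔΔCt = 4.050 − 9.340 = -5.290
Fold change = 2^(−(-5.290)) = 2^5.290 = 39.1245

39.124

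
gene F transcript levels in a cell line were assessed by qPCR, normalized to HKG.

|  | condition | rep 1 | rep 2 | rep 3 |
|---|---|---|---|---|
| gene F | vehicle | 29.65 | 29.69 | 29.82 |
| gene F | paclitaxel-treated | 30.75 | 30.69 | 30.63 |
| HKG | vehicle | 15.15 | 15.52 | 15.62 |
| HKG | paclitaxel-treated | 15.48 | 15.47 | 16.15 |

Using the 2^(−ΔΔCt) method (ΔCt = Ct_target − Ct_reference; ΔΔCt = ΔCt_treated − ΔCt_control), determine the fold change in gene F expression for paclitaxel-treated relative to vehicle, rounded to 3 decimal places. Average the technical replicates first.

0.616

Mean Ct: gene F vehicle 29.720; gene F paclitaxel-treated 30.690; HKG vehicle 15.430; HKG paclitaxel-treated 15.700
ΔCt(vehicle) = 29.720 − 15.430 = 14.290
ΔCt(paclitaxel-treated) = 30.690 − 15.700 = 14.990
ΔΔCt = 14.990 − 14.290 = 0.700
Fold change = 2^(−0.700) = 0.6156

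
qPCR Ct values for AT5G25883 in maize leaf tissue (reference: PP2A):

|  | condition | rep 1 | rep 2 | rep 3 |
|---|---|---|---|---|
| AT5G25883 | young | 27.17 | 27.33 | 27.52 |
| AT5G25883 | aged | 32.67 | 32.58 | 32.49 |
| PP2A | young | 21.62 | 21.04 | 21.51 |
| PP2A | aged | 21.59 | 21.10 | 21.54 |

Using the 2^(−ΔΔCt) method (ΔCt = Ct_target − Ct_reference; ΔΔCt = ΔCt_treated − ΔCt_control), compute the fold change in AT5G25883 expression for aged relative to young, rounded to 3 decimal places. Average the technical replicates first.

Mean Ct: AT5G25883 young 27.340; AT5G25883 aged 32.580; PP2A young 21.390; PP2A aged 21.410
ΔCt(young) = 27.340 − 21.390 = 5.950
ΔCt(aged) = 32.580 − 21.410 = 11.170
ΔΔCt = 11.170 − 5.950 = 5.220
Fold change = 2^(−5.220) = 0.0268

0.027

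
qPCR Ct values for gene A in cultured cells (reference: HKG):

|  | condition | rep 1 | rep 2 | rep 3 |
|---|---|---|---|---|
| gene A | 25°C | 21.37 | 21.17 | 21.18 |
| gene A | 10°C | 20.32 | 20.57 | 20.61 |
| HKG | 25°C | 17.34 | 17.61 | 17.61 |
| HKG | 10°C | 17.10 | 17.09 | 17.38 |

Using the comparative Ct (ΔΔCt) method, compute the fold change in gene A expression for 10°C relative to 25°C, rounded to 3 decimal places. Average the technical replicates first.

1.329

Mean Ct: gene A 25°C 21.240; gene A 10°C 20.500; HKG 25°C 17.520; HKG 10°C 17.190
ΔCt(25°C) = 21.240 − 17.520 = 3.720
ΔCt(10°C) = 20.500 − 17.190 = 3.310
ΔΔCt = 3.310 − 3.720 = -0.410
Fold change = 2^(−(-0.410)) = 2^0.410 = 1.3287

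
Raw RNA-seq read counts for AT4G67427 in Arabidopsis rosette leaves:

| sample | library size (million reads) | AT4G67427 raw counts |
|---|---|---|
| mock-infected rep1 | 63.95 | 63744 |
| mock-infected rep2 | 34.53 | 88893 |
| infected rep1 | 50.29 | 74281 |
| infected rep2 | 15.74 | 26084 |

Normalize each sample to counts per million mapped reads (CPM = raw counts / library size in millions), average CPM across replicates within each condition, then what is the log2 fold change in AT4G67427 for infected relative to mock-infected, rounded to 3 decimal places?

-0.188

CPM(mock-infected rep1) = 63744 / 63.95 = 996.7787
CPM(mock-infected rep2) = 88893 / 34.53 = 2574.3701
CPM(infected rep1) = 74281 / 50.29 = 1477.0531
CPM(infected rep2) = 26084 / 15.74 = 1657.1792
mean CPM(mock-infected) = 1785.5744; mean CPM(infected) = 1567.1161
Fold change = 1567.1161 / 1785.5744 = 0.87765
log2(0.87765) = -0.1883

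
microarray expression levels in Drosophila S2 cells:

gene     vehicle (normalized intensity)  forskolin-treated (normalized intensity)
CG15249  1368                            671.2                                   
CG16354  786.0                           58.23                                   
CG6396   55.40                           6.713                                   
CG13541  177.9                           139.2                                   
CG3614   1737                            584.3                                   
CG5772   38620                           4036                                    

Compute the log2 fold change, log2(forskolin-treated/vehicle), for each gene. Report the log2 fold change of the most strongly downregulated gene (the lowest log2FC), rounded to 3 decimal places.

log2(671.2/1368) = -1.027  (CG15249)
log2(58.23/786.0) = -3.755  (CG16354)
log2(6.713/55.40) = -3.045  (CG6396)
log2(139.2/177.9) = -0.354  (CG13541)
log2(584.3/1737) = -1.572  (CG3614)
log2(4036/38620) = -3.258  (CG5772)
CG16354 is most strongly downregulated.

-3.755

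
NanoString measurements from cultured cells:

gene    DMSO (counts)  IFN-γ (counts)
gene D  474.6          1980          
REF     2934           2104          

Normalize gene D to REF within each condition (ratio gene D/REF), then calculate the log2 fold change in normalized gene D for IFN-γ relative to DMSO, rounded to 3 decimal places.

gene D/REF (DMSO) = 474.6 / 2934 = 0.16176
gene D/REF (IFN-γ) = 1980 / 2104 = 0.94106
Fold change = 0.94106 / 0.16176 = 5.8177
log2(5.8177) = 2.5405

2.540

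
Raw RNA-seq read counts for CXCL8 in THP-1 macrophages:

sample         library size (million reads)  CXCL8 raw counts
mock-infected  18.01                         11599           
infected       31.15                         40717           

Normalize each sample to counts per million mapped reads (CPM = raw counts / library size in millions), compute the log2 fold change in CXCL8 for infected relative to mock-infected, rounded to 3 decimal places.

CPM(mock-infected) = 11599 / 18.01 = 644.0311
CPM(infected) = 40717 / 31.15 = 1307.1268
Fold change = 1307.1268 / 644.0311 = 2.02960
log2(2.02960) = 1.0212

1.021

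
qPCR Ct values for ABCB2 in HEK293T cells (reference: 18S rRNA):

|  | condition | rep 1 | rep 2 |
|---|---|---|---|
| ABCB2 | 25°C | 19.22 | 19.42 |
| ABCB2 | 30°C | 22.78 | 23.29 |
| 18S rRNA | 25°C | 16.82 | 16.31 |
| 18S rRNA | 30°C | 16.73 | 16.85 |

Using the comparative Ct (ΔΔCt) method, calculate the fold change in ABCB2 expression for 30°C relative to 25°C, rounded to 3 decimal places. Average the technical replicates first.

0.089

Mean Ct: ABCB2 25°C 19.320; ABCB2 30°C 23.035; 18S rRNA 25°C 16.565; 18S rRNA 30°C 16.790
ΔCt(25°C) = 19.320 − 16.565 = 2.755
ΔCt(30°C) = 23.035 − 16.790 = 6.245
ΔΔCt = 6.245 − 2.755 = 3.490
Fold change = 2^(−3.490) = 0.0890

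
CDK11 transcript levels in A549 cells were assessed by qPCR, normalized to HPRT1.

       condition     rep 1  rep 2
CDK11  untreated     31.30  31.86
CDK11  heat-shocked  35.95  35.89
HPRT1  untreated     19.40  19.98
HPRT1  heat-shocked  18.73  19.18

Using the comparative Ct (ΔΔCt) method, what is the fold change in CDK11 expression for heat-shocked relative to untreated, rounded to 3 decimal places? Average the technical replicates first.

0.030

Mean Ct: CDK11 untreated 31.580; CDK11 heat-shocked 35.920; HPRT1 untreated 19.690; HPRT1 heat-shocked 18.955
ΔCt(untreated) = 31.580 − 19.690 = 11.890
ΔCt(heat-shocked) = 35.920 − 18.955 = 16.965
ΔΔCt = 16.965 − 11.890 = 5.075
Fold change = 2^(−5.075) = 0.0297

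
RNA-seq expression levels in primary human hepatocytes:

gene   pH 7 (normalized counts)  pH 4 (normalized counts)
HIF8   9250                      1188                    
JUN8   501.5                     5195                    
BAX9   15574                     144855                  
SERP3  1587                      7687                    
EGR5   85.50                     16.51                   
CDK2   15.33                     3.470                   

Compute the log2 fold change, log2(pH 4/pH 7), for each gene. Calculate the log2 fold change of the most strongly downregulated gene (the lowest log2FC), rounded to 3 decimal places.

log2(1188/9250) = -2.961  (HIF8)
log2(5195/501.5) = 3.373  (JUN8)
log2(144855/15574) = 3.217  (BAX9)
log2(7687/1587) = 2.276  (SERP3)
log2(16.51/85.50) = -2.373  (EGR5)
log2(3.470/15.33) = -2.143  (CDK2)
HIF8 is most strongly downregulated.

-2.961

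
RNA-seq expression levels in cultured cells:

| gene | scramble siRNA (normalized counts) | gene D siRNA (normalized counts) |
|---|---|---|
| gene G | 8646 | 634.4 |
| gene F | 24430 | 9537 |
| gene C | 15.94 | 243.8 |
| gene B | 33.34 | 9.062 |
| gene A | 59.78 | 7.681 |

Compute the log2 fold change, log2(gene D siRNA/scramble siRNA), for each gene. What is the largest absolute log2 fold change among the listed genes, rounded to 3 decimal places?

log2(634.4/8646) = -3.769  (gene G)
log2(9537/24430) = -1.357  (gene F)
log2(243.8/15.94) = 3.935  (gene C)
log2(9.062/33.34) = -1.879  (gene B)
log2(7.681/59.78) = -2.960  (gene A)
The largest magnitude belongs to gene C.

3.935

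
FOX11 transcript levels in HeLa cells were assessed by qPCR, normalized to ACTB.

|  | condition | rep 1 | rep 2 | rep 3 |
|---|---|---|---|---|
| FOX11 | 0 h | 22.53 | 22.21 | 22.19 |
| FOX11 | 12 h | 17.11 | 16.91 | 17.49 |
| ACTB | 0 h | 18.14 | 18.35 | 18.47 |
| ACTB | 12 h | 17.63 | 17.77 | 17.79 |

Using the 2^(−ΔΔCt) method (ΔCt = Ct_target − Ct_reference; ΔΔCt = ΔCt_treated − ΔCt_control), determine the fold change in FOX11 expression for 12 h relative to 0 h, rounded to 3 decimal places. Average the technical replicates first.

23.425

Mean Ct: FOX11 0 h 22.310; FOX11 12 h 17.170; ACTB 0 h 18.320; ACTB 12 h 17.730
ΔCt(0 h) = 22.310 − 18.320 = 3.990
ΔCt(12 h) = 17.170 − 17.730 = -0.560
ΔΔCt = -0.560 − 3.990 = -4.550
Fold change = 2^(−(-4.550)) = 2^4.550 = 23.4254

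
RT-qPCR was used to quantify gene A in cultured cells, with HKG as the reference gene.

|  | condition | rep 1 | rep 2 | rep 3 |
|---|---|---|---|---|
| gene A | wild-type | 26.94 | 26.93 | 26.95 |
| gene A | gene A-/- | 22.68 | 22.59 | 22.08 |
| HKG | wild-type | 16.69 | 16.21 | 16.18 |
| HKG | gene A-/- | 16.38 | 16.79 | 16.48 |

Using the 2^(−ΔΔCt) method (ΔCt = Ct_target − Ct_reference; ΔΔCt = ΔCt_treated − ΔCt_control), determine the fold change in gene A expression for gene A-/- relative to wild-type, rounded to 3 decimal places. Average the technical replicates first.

25.634

Mean Ct: gene A wild-type 26.940; gene A gene A-/- 22.450; HKG wild-type 16.360; HKG gene A-/- 16.550
ΔCt(wild-type) = 26.940 − 16.360 = 10.580
ΔCt(gene A-/-) = 22.450 − 16.550 = 5.900
ΔΔCt = 5.900 − 10.580 = -4.680
Fold change = 2^(−(-4.680)) = 2^4.680 = 25.6342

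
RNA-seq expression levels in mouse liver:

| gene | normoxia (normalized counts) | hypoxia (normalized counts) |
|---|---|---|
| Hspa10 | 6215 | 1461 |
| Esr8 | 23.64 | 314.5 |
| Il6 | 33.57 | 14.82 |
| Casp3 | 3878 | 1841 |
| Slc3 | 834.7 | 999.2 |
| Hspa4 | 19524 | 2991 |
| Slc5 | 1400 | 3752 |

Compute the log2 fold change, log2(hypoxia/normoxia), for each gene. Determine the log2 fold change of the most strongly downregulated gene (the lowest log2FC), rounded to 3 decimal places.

-2.707

log2(1461/6215) = -2.089  (Hspa10)
log2(314.5/23.64) = 3.734  (Esr8)
log2(14.82/33.57) = -1.180  (Il6)
log2(1841/3878) = -1.075  (Casp3)
log2(999.2/834.7) = 0.260  (Slc3)
log2(2991/19524) = -2.707  (Hspa4)
log2(3752/1400) = 1.422  (Slc5)
Hspa4 is most strongly downregulated.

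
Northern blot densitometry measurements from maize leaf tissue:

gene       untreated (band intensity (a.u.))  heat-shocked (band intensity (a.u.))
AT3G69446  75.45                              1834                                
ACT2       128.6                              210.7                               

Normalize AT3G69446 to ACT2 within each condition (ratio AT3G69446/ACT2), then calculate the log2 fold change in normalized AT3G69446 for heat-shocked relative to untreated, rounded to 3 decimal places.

3.891

AT3G69446/ACT2 (untreated) = 75.45 / 128.6 = 0.5867
AT3G69446/ACT2 (heat-shocked) = 1834 / 210.7 = 8.7043
Fold change = 8.7043 / 0.5867 = 14.8360
log2(14.8360) = 3.8910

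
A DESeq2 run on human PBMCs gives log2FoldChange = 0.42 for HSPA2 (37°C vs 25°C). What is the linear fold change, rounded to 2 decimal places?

Fold change = 2^(0.42) = 1.338

1.34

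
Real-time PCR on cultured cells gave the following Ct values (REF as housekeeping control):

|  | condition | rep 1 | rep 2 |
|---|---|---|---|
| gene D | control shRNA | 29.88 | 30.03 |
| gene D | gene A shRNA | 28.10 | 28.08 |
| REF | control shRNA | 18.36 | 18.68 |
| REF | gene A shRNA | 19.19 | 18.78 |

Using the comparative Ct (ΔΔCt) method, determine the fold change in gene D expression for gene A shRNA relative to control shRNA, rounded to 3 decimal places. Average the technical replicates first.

5.028

Mean Ct: gene D control shRNA 29.955; gene D gene A shRNA 28.090; REF control shRNA 18.520; REF gene A shRNA 18.985
ΔCt(control shRNA) = 29.955 − 18.520 = 11.435
ΔCt(gene A shRNA) = 28.090 − 18.985 = 9.105
ΔΔCt = 9.105 − 11.435 = -2.330
Fold change = 2^(−(-2.330)) = 2^2.330 = 5.0281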